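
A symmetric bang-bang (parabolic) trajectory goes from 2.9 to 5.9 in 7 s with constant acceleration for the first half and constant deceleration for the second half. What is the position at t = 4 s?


Symmetric rest-to-rest: each phase covers (pf-p0)/2 in time T/2. 0.5*a*(T/2)^2 = (pf-p0)/2 => a = 4*(pf-p0)/T^2
a = 4*(5.9-2.9)/7^2 = 0.2449
t = 4 is in the deceleration phase (t > T/2).
p = pf - 0.5*a*(T-t)^2 = 5.9 - 0.5*0.2449*3^2
= 4.798


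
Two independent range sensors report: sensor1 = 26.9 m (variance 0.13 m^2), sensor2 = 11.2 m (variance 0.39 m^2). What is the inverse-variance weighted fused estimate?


w1 = (1/var1) / (1/var1 + 1/var2)
   = 7.6923 / (7.6923 + 2.5641) = 0.75
w2 = 1 - w1 = 0.25
fused = w1*s1 + w2*s2 = 20.175 + 2.8
= 22.975 m


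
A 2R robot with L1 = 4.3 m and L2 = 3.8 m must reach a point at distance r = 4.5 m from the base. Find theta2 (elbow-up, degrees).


cos(theta2) = (r^2 - L1^2 - L2^2) / (2*L1*L2)
cos(theta2) = (20.25 - 18.49 - 14.44) / 32.68
cos(theta2) = -0.388005
theta2 = 112.8304 degrees


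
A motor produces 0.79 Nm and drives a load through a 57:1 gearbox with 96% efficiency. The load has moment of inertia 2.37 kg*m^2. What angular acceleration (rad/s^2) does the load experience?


tau_out = tau_motor * N * eta
= 0.79 * 57 * 0.96 = 43.2288 Nm
alpha = tau_out / I = 43.2288 / 2.37
= 18.24 rad/s^2


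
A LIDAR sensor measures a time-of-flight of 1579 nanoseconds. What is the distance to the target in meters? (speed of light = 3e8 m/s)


tof = 1579 ns = 1.579e-06 s
dist = c * tof / 2
= 3e8 * 1.579e-06 / 2
= 236.85 m


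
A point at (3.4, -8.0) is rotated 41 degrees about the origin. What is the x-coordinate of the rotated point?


x' = x*cos(theta) - y*sin(theta)
cos(41 deg) = 0.7547, sin(41 deg) = 0.6561
x' = 3.4 * 0.7547 - -8.0 * 0.6561
= 2.566 - -5.2485
= 7.8145


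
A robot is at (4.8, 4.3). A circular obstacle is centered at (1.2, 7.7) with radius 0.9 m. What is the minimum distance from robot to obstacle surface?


center_dist = sqrt((4.8-1.2)^2 + (4.3-7.7)^2)
= sqrt(12.96 + 11.56)
= 4.9518
min_dist = center_dist - radius = 4.9518 - 0.9 = 4.0518 m


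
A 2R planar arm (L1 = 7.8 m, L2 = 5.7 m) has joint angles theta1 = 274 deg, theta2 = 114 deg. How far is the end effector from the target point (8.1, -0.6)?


End effector via forward kinematics:
x = L1*cos(t1) + L2*cos(t1+t2) = 5.5769
y = L1*sin(t1) + L2*sin(t1+t2) = -5.105
Distance to target:
d = sqrt((8.1 - 5.5769)^2 + (-0.6 - -5.105)^2)
= sqrt(6.366 + 20.2951)
= 5.1634 m


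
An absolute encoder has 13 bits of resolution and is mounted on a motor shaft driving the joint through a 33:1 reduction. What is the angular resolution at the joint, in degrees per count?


counts = 2^13 = 8192
effective counts at joint = 8192 * 33 = 270336
resolution = 360 / 270336
= 0.0013 deg/count


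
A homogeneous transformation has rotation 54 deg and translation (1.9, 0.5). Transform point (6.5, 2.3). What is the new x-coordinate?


x' = cos(theta)*px - sin(theta)*py + tx
= 0.5878*6.5 - 0.809*2.3 + 1.9
= 3.8599


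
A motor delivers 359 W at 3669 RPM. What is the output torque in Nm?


omega = 3669 * 2*pi/60 = 384.2168 rad/s
tau = P / omega = 359 / 384.2168
= 0.9344 Nm


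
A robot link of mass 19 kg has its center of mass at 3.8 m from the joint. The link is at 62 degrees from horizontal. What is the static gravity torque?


tau = m*g*L*cos(angle)
= 19 * 9.81 * 3.8 * cos(62 deg)
= 19 * 9.81 * 3.8 * 0.4695
= 332.5183 Nm


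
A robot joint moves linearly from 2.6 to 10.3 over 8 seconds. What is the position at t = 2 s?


s = t/T = 2/8 = 0.25
p(t) = p0 + (pf-p0)*s
= 2.6 + (10.3 - 2.6) * 0.25
= 4.525


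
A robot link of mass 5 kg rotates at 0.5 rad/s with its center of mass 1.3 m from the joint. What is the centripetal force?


F = m * omega^2 * r
= 5 * 0.5^2 * 1.3
= 5 * 0.25 * 1.3
= 1.625 N


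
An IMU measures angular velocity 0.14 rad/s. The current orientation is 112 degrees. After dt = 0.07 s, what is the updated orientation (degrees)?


delta_theta = w * dt = 0.14 * 0.07 = 0.0098 rad
= 0.5615 deg
theta_new = 112 + 0.5615 = 112.5615 deg


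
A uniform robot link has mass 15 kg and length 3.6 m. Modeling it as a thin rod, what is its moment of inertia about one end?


I = (1/3) * m * L^2
= (1/3) * 15 * 3.6^2
= 0.333333 * 15 * 12.96
= 64.8 kg*m^2


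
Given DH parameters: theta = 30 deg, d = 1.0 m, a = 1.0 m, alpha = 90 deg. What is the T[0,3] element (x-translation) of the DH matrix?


T[0,3] = a * cos(theta)
= 1.0 * cos(30 deg)
= 1.0 * 0.866
= 0.866


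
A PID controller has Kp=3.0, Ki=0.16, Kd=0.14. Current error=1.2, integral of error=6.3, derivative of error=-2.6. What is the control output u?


u = Kp*e + Ki*int(e) + Kd*de/dt
= 3.0*1.2 + 0.16*6.3 + 0.14*(-2.6)
= 3.6 + 1.008 + -0.364
= 4.244


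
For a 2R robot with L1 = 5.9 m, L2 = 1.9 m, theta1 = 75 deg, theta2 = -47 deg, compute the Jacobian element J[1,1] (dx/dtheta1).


J[1,1] = -L1*sin(t1) - L2*sin(t1+t2)
= -5.9*sin(75) - 1.9*sin(28)
= -6.591


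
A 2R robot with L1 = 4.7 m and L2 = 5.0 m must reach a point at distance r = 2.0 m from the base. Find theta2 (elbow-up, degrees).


cos(theta2) = (r^2 - L1^2 - L2^2) / (2*L1*L2)
cos(theta2) = (4.0 - 22.09 - 25.0) / 47.0
cos(theta2) = -0.916809
theta2 = 156.4639 degrees


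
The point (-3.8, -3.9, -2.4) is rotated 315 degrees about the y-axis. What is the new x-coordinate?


Rotation about y-axis: x' = x*cos(theta) + z*sin(theta)
= -3.8 * 0.7071 + -2.4 * -0.7071
= -0.9899


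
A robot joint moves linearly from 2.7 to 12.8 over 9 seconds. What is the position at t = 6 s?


s = t/T = 6/9 = 0.6667
p(t) = p0 + (pf-p0)*s
= 2.7 + (12.8 - 2.7) * 0.6667
= 9.4333


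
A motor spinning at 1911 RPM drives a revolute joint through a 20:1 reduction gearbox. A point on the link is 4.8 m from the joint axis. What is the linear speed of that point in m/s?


omega_motor = 1911 * 2*pi/60 = 200.1195 rad/s
omega_joint = omega_motor / 20 = 10.006 rad/s
v = omega_joint * r = 10.006 * 4.8
= 48.0287 m/s


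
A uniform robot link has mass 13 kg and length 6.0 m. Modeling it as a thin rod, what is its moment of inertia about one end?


I = (1/3) * m * L^2
= (1/3) * 13 * 6.0^2
= 0.333333 * 13 * 36.0
= 156.0 kg*m^2


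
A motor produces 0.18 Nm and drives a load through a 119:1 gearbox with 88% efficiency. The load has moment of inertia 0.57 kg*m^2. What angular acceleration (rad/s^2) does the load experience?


tau_out = tau_motor * N * eta
= 0.18 * 119 * 0.88 = 18.8496 Nm
alpha = tau_out / I = 18.8496 / 0.57
= 33.0695 rad/s^2


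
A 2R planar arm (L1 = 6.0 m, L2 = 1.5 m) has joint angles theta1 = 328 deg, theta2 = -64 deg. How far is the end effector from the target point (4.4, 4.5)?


End effector via forward kinematics:
x = L1*cos(t1) + L2*cos(t1+t2) = 4.9315
y = L1*sin(t1) + L2*sin(t1+t2) = -4.6713
Distance to target:
d = sqrt((4.4 - 4.9315)^2 + (4.5 - -4.6713)^2)
= sqrt(0.2825 + 84.1127)
= 9.1867 m


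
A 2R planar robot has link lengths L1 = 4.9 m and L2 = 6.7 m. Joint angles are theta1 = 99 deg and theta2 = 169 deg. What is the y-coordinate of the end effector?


Convert angles to radians: theta1 = 1.7279, theta2 = 2.9496
y = L1*sin(theta1) + L2*sin(theta1+theta2)
y = 4.8397 + -6.6959
y = -1.8562


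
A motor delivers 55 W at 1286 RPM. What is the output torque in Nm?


omega = 1286 * 2*pi/60 = 134.6696 rad/s
tau = P / omega = 55 / 134.6696
= 0.4084 Nm


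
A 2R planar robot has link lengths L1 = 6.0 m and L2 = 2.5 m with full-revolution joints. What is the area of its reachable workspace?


r_max = L1 + L2 = 8.5 m
r_min = |L1 - L2| = 3.5 m
Area = pi*(r_max^2 - r_min^2)
= pi*(72.25 - 12.25)
= pi * 60.0
= 188.4956 m^2


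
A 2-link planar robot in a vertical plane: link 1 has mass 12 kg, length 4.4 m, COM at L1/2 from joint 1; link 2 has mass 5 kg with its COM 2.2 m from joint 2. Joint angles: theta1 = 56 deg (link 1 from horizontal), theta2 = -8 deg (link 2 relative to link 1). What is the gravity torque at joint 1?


Horizontal distance from joint 1 to link-1 COM:
  x_c1 = (L1/2)*cos(t1) = 2.2 * 0.5592 = 1.2302 m
Horizontal distance from joint 1 to link-2 COM:
  x_c2 = L1*cos(t1) + Lc2*cos(t1+t2)
       = 4.4*0.5592 + 2.2*0.6691 = 3.9325 m
tau1 = m1*g*x_c1 + m2*g*x_c2
     = 12*9.81*1.2302 + 5*9.81*3.9325
     = 144.822 + 192.8909
     = 337.7129 Nm


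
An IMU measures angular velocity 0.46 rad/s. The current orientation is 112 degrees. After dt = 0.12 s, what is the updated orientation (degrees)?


delta_theta = w * dt = 0.46 * 0.12 = 0.0552 rad
= 3.1627 deg
theta_new = 112 + 3.1627 = 115.1627 deg


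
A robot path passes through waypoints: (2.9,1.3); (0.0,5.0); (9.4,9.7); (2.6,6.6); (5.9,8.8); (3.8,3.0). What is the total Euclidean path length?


Segment lengths:
  seg1 = sqrt((-2.9)^2 + (3.7)^2) = 4.7011
  seg2 = sqrt((9.4)^2 + (4.7)^2) = 10.5095
  seg3 = sqrt((-6.8)^2 + (-3.1)^2) = 7.4733
  seg4 = sqrt((3.3)^2 + (2.2)^2) = 3.9661
  seg5 = sqrt((-2.1)^2 + (-5.8)^2) = 6.1685
Total = 32.8184


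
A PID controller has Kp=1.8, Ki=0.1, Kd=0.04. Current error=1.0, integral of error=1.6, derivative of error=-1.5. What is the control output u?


u = Kp*e + Ki*int(e) + Kd*de/dt
= 1.8*1.0 + 0.1*1.6 + 0.04*(-1.5)
= 1.8 + 0.16 + -0.06
= 1.9


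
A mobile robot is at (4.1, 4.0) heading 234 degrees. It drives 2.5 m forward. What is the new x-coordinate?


x_new = x0 + d*cos(theta)
= 4.1 + 2.5*cos(234)
= 4.1 + -1.4695
= 2.6305


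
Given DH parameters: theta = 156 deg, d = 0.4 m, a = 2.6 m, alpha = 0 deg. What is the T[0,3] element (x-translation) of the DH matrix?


T[0,3] = a * cos(theta)
= 2.6 * cos(156 deg)
= 2.6 * -0.9135
= -2.3752


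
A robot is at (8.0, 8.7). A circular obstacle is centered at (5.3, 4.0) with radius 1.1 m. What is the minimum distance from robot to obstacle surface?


center_dist = sqrt((8.0-5.3)^2 + (8.7-4.0)^2)
= sqrt(7.29 + 22.09)
= 5.4203
min_dist = center_dist - radius = 5.4203 - 1.1 = 4.3203 m


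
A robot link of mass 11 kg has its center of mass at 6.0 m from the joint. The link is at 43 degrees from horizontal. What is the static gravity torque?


tau = m*g*L*cos(angle)
= 11 * 9.81 * 6.0 * cos(43 deg)
= 11 * 9.81 * 6.0 * 0.7314
= 473.5223 Nm


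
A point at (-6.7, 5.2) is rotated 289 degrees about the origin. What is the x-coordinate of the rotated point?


x' = x*cos(theta) - y*sin(theta)
cos(289 deg) = 0.3256, sin(289 deg) = -0.9455
x' = -6.7 * 0.3256 - 5.2 * -0.9455
= -2.1813 - -4.9167
= 2.7354


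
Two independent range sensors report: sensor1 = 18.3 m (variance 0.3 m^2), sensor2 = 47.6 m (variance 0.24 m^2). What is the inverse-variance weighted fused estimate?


w1 = (1/var1) / (1/var1 + 1/var2)
   = 3.3333 / (3.3333 + 4.1667) = 0.4444
w2 = 1 - w1 = 0.5556
fused = w1*s1 + w2*s2 = 8.1333 + 26.4444
= 34.5778 m


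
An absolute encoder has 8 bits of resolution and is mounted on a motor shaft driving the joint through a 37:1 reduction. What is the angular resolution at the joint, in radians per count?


counts = 2^8 = 256
effective counts at joint = 256 * 37 = 9472
resolution = 2*pi / 9472
= 6.6334e-04 rad/count


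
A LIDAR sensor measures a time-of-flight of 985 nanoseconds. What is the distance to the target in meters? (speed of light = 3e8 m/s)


tof = 985 ns = 9.85e-07 s
dist = c * tof / 2
= 3e8 * 9.85e-07 / 2
= 147.75 m


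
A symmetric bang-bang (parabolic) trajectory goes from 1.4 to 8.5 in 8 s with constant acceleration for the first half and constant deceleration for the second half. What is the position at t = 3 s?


Symmetric rest-to-rest: each phase covers (pf-p0)/2 in time T/2. 0.5*a*(T/2)^2 = (pf-p0)/2 => a = 4*(pf-p0)/T^2
a = 4*(8.5-1.4)/8^2 = 0.4437
t = 3 is in the acceleration phase (t <= T/2).
p = p0 + 0.5*a*t^2 = 1.4 + 0.5*0.4437*3^2
= 3.3969


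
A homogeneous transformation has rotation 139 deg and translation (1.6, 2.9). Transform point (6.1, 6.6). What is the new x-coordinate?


x' = cos(theta)*px - sin(theta)*py + tx
= -0.7547*6.1 - 0.6561*6.6 + 1.6
= -7.3337


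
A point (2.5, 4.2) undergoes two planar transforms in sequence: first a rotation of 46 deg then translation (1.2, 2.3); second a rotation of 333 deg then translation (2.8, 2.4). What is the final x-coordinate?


After transform 1:
x1 = cos(46)*2.5 - sin(46)*4.2 + 1.2 = -0.0846
y1 = sin(46)*2.5 + cos(46)*4.2 + 2.3 = 7.0159
After transform 2:
x2 = cos(333)*-0.0846 - sin(333)*7.0159 + 2.8
= 5.9098


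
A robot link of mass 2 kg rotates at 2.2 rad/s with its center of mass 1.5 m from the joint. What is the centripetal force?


F = m * omega^2 * r
= 2 * 2.2^2 * 1.5
= 2 * 4.84 * 1.5
= 14.52 N


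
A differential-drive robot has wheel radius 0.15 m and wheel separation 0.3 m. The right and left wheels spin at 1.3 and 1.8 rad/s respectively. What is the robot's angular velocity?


vR = r*wR = 0.15*1.3 = 0.195 m/s
vL = r*wL = 0.15*1.8 = 0.27 m/s
v = (vR+vL)/2 = 0.2325 m/s
omega = (vR-vL)/L = -0.25 rad/s
angular velocity = -0.25 rad/s


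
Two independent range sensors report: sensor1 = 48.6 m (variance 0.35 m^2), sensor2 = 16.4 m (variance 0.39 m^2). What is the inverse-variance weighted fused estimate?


w1 = (1/var1) / (1/var1 + 1/var2)
   = 2.8571 / (2.8571 + 2.5641) = 0.527
w2 = 1 - w1 = 0.473
fused = w1*s1 + w2*s2 = 25.6135 + 7.7568
= 33.3703 m


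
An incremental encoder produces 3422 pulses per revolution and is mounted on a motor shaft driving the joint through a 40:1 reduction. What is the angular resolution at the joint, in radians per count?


counts per rev = 3422
effective counts at joint = 3422 * 40 = 136880
resolution = 2*pi / 136880
= 4.5903e-05 rad/count


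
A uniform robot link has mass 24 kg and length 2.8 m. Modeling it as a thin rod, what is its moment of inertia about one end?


I = (1/3) * m * L^2
= (1/3) * 24 * 2.8^2
= 0.333333 * 24 * 7.84
= 62.72 kg*m^2


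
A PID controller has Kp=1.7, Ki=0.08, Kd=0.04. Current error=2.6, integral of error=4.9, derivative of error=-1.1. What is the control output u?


u = Kp*e + Ki*int(e) + Kd*de/dt
= 1.7*2.6 + 0.08*4.9 + 0.04*(-1.1)
= 4.42 + 0.392 + -0.044
= 4.768


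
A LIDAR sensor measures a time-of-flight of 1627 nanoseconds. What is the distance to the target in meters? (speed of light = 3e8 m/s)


tof = 1627 ns = 1.627e-06 s
dist = c * tof / 2
= 3e8 * 1.627e-06 / 2
= 244.05 m


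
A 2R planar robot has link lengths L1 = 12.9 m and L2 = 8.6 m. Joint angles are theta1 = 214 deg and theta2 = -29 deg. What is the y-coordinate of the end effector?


Convert angles to radians: theta1 = 3.735, theta2 = -0.5061
y = L1*sin(theta1) + L2*sin(theta1+theta2)
y = -7.2136 + -0.7495
y = -7.9631


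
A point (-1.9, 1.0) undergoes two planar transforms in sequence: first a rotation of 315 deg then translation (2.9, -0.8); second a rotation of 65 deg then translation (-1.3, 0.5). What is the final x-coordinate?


After transform 1:
x1 = cos(315)*-1.9 - sin(315)*1.0 + 2.9 = 2.2636
y1 = sin(315)*-1.9 + cos(315)*1.0 + -0.8 = 1.2506
After transform 2:
x2 = cos(65)*2.2636 - sin(65)*1.2506 + -1.3
= -1.4768


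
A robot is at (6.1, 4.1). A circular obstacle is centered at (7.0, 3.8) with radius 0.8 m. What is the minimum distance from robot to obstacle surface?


center_dist = sqrt((6.1-7.0)^2 + (4.1-3.8)^2)
= sqrt(0.81 + 0.09)
= 0.9487
min_dist = center_dist - radius = 0.9487 - 0.8 = 0.1487 m


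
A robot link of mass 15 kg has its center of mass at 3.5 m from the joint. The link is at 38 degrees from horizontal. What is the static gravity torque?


tau = m*g*L*cos(angle)
= 15 * 9.81 * 3.5 * cos(38 deg)
= 15 * 9.81 * 3.5 * 0.788
= 405.8452 Nm


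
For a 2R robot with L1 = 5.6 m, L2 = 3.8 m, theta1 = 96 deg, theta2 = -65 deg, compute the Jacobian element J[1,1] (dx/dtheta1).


J[1,1] = -L1*sin(t1) - L2*sin(t1+t2)
= -5.6*sin(96) - 3.8*sin(31)
= -7.5265


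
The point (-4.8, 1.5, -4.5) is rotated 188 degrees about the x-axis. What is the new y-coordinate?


Rotation about x-axis: y' = y*cos(theta) - z*sin(theta)
= 1.5 * -0.9903 - -4.5 * -0.1392
= -2.1117


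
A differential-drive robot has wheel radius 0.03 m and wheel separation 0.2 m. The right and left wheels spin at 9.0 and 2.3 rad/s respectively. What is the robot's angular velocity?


vR = r*wR = 0.03*9.0 = 0.27 m/s
vL = r*wL = 0.03*2.3 = 0.069 m/s
v = (vR+vL)/2 = 0.1695 m/s
omega = (vR-vL)/L = 1.005 rad/s
angular velocity = 1.005 rad/s


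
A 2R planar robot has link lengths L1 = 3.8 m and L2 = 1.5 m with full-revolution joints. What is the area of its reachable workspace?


r_max = L1 + L2 = 5.3 m
r_min = |L1 - L2| = 2.3 m
Area = pi*(r_max^2 - r_min^2)
= pi*(28.09 - 5.29)
= pi * 22.8
= 71.6283 m^2


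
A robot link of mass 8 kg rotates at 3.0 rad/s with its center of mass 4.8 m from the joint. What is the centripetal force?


F = m * omega^2 * r
= 8 * 3.0^2 * 4.8
= 8 * 9.0 * 4.8
= 345.6 N


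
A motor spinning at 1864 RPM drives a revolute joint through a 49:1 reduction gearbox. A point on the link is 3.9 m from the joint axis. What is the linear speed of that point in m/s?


omega_motor = 1864 * 2*pi/60 = 195.1976 rad/s
omega_joint = omega_motor / 49 = 3.9836 rad/s
v = omega_joint * r = 3.9836 * 3.9
= 15.5361 m/s


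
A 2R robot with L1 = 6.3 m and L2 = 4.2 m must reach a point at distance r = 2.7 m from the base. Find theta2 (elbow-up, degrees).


cos(theta2) = (r^2 - L1^2 - L2^2) / (2*L1*L2)
cos(theta2) = (7.29 - 39.69 - 17.64) / 52.92
cos(theta2) = -0.945578
theta2 = 161.0105 degrees


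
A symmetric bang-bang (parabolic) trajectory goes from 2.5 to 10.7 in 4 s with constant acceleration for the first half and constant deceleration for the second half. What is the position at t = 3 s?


Symmetric rest-to-rest: each phase covers (pf-p0)/2 in time T/2. 0.5*a*(T/2)^2 = (pf-p0)/2 => a = 4*(pf-p0)/T^2
a = 4*(10.7-2.5)/4^2 = 2.05
t = 3 is in the deceleration phase (t > T/2).
p = pf - 0.5*a*(T-t)^2 = 10.7 - 0.5*2.05*1^2
= 9.675


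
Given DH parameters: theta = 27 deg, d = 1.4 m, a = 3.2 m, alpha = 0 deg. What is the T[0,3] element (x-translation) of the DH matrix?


T[0,3] = a * cos(theta)
= 3.2 * cos(27 deg)
= 3.2 * 0.891
= 2.8512


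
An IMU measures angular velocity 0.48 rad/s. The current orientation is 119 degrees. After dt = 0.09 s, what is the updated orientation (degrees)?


delta_theta = w * dt = 0.48 * 0.09 = 0.0432 rad
= 2.4752 deg
theta_new = 119 + 2.4752 = 121.4752 deg


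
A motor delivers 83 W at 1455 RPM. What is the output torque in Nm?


omega = 1455 * 2*pi/60 = 152.3672 rad/s
tau = P / omega = 83 / 152.3672
= 0.5447 Nm


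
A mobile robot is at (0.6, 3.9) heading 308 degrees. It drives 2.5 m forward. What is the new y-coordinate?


y_new = y0 + d*sin(theta)
= 3.9 + 2.5*sin(308)
= 3.9 + -1.97
= 1.93


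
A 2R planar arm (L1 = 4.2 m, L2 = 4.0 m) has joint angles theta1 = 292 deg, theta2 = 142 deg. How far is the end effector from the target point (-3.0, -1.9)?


End effector via forward kinematics:
x = L1*cos(t1) + L2*cos(t1+t2) = 2.6759
y = L1*sin(t1) + L2*sin(t1+t2) = -0.0491
Distance to target:
d = sqrt((-3.0 - 2.6759)^2 + (-1.9 - -0.0491)^2)
= sqrt(32.2158 + 3.4257)
= 5.9701 m


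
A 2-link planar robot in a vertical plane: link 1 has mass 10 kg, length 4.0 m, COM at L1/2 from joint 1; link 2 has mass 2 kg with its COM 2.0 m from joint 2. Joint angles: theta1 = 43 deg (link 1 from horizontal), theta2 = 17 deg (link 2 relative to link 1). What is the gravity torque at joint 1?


Horizontal distance from joint 1 to link-1 COM:
  x_c1 = (L1/2)*cos(t1) = 2.0 * 0.7314 = 1.4627 m
Horizontal distance from joint 1 to link-2 COM:
  x_c2 = L1*cos(t1) + Lc2*cos(t1+t2)
       = 4.0*0.7314 + 2.0*0.5 = 3.9254 m
tau1 = m1*g*x_c1 + m2*g*x_c2
     = 10*9.81*1.4627 + 2*9.81*3.9254
     = 143.4916 + 77.0166
     = 220.5082 Nm


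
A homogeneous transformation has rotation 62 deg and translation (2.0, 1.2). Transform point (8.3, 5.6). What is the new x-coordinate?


x' = cos(theta)*px - sin(theta)*py + tx
= 0.4695*8.3 - 0.8829*5.6 + 2.0
= 0.9521


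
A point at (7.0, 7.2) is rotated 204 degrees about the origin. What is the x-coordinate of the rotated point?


x' = x*cos(theta) - y*sin(theta)
cos(204 deg) = -0.9135, sin(204 deg) = -0.4067
x' = 7.0 * -0.9135 - 7.2 * -0.4067
= -6.3948 - -2.9285
= -3.4663


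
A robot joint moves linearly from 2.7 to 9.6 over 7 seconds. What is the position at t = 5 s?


s = t/T = 5/7 = 0.7143
p(t) = p0 + (pf-p0)*s
= 2.7 + (9.6 - 2.7) * 0.7143
= 7.6286


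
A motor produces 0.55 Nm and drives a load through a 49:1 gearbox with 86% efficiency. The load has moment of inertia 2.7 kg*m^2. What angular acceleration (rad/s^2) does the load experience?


tau_out = tau_motor * N * eta
= 0.55 * 49 * 0.86 = 23.177 Nm
alpha = tau_out / I = 23.177 / 2.7
= 8.5841 rad/s^2


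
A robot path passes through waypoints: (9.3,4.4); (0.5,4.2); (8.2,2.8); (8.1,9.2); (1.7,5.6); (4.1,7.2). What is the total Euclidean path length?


Segment lengths:
  seg1 = sqrt((-8.8)^2 + (-0.2)^2) = 8.8023
  seg2 = sqrt((7.7)^2 + (-1.4)^2) = 7.8262
  seg3 = sqrt((-0.1)^2 + (6.4)^2) = 6.4008
  seg4 = sqrt((-6.4)^2 + (-3.6)^2) = 7.343
  seg5 = sqrt((2.4)^2 + (1.6)^2) = 2.8844
Total = 33.2568


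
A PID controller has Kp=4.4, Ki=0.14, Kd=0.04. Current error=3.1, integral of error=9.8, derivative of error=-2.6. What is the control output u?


u = Kp*e + Ki*int(e) + Kd*de/dt
= 4.4*3.1 + 0.14*9.8 + 0.04*(-2.6)
= 13.64 + 1.372 + -0.104
= 14.908


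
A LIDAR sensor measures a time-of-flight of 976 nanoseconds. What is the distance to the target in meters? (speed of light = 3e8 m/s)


tof = 976 ns = 9.76e-07 s
dist = c * tof / 2
= 3e8 * 9.76e-07 / 2
= 146.4 m


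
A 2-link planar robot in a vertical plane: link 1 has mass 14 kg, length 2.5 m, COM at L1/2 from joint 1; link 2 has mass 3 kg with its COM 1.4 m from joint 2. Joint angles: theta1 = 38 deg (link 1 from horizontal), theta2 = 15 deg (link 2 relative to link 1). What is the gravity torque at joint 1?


Horizontal distance from joint 1 to link-1 COM:
  x_c1 = (L1/2)*cos(t1) = 1.25 * 0.788 = 0.985 m
Horizontal distance from joint 1 to link-2 COM:
  x_c2 = L1*cos(t1) + Lc2*cos(t1+t2)
       = 2.5*0.788 + 1.4*0.6018 = 2.8126 m
tau1 = m1*g*x_c1 + m2*g*x_c2
     = 14*9.81*0.985 + 3*9.81*2.8126
     = 135.2817 + 82.7739
     = 218.0556 Nm


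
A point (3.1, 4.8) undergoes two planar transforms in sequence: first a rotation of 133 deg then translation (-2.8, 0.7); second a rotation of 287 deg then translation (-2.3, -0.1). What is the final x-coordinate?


After transform 1:
x1 = cos(133)*3.1 - sin(133)*4.8 + -2.8 = -8.4247
y1 = sin(133)*3.1 + cos(133)*4.8 + 0.7 = -0.3064
After transform 2:
x2 = cos(287)*-8.4247 - sin(287)*-0.3064 + -2.3
= -5.0561


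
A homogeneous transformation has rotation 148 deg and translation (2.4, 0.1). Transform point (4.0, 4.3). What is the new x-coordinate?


x' = cos(theta)*px - sin(theta)*py + tx
= -0.848*4.0 - 0.5299*4.3 + 2.4
= -3.2708


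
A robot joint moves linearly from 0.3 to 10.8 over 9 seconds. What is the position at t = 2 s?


s = t/T = 2/9 = 0.2222
p(t) = p0 + (pf-p0)*s
= 0.3 + (10.8 - 0.3) * 0.2222
= 2.6333


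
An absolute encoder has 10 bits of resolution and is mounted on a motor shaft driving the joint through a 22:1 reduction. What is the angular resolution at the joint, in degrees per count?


counts = 2^10 = 1024
effective counts at joint = 1024 * 22 = 22528
resolution = 360 / 22528
= 0.016 deg/count


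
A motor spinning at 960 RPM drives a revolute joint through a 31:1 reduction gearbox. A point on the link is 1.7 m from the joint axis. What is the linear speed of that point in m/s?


omega_motor = 960 * 2*pi/60 = 100.531 rad/s
omega_joint = omega_motor / 31 = 3.2429 rad/s
v = omega_joint * r = 3.2429 * 1.7
= 5.513 m/s


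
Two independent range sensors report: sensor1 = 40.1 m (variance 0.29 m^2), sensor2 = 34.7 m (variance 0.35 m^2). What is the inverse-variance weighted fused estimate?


w1 = (1/var1) / (1/var1 + 1/var2)
   = 3.4483 / (3.4483 + 2.8571) = 0.5469
w2 = 1 - w1 = 0.4531
fused = w1*s1 + w2*s2 = 21.9297 + 15.7234
= 37.6531 m


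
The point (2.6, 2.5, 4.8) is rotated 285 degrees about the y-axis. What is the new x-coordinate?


Rotation about y-axis: x' = x*cos(theta) + z*sin(theta)
= 2.6 * 0.2588 + 4.8 * -0.9659
= -3.9635


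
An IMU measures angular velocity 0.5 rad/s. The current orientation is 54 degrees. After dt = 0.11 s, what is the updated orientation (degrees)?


delta_theta = w * dt = 0.5 * 0.11 = 0.055 rad
= 3.1513 deg
theta_new = 54 + 3.1513 = 57.1513 deg


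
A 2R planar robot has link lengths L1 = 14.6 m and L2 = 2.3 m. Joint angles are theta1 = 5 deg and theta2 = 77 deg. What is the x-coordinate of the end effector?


Convert angles to radians: theta1 = 0.0873, theta2 = 1.3439
x = L1*cos(theta1) + L2*cos(theta1+theta2)
x = 14.5444 + 0.3201
x = 14.8645


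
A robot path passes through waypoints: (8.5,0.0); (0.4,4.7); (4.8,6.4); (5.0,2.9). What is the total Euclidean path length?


Segment lengths:
  seg1 = sqrt((-8.1)^2 + (4.7)^2) = 9.3648
  seg2 = sqrt((4.4)^2 + (1.7)^2) = 4.717
  seg3 = sqrt((0.2)^2 + (-3.5)^2) = 3.5057
Total = 17.5875


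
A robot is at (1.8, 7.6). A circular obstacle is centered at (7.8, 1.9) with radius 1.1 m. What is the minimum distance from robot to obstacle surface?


center_dist = sqrt((1.8-7.8)^2 + (7.6-1.9)^2)
= sqrt(36.0 + 32.49)
= 8.2759
min_dist = center_dist - radius = 8.2759 - 1.1 = 7.1759 m


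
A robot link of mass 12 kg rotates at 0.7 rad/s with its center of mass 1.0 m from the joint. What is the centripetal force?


F = m * omega^2 * r
= 12 * 0.7^2 * 1.0
= 12 * 0.49 * 1.0
= 5.88 N


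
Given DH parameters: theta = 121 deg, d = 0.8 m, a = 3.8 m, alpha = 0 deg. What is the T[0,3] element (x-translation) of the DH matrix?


T[0,3] = a * cos(theta)
= 3.8 * cos(121 deg)
= 3.8 * -0.515
= -1.9571


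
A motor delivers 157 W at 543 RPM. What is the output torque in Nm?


omega = 543 * 2*pi/60 = 56.8628 rad/s
tau = P / omega = 157 / 56.8628
= 2.761 Nm


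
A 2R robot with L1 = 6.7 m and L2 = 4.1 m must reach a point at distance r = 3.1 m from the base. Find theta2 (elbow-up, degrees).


cos(theta2) = (r^2 - L1^2 - L2^2) / (2*L1*L2)
cos(theta2) = (9.61 - 44.89 - 16.81) / 54.94
cos(theta2) = -0.948125
theta2 = 161.4642 degrees


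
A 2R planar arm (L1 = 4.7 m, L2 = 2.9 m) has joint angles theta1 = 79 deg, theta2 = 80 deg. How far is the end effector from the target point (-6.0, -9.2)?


End effector via forward kinematics:
x = L1*cos(t1) + L2*cos(t1+t2) = -1.8106
y = L1*sin(t1) + L2*sin(t1+t2) = 5.6529
Distance to target:
d = sqrt((-6.0 - -1.8106)^2 + (-9.2 - 5.6529)^2)
= sqrt(17.5512 + 220.6091)
= 15.4324 m


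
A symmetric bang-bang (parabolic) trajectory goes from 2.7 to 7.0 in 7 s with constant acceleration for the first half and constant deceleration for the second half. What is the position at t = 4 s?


Symmetric rest-to-rest: each phase covers (pf-p0)/2 in time T/2. 0.5*a*(T/2)^2 = (pf-p0)/2 => a = 4*(pf-p0)/T^2
a = 4*(7.0-2.7)/7^2 = 0.351
t = 4 is in the deceleration phase (t > T/2).
p = pf - 0.5*a*(T-t)^2 = 7.0 - 0.5*0.351*3^2
= 5.4204


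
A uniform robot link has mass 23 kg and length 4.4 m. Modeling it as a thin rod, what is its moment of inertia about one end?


I = (1/3) * m * L^2
= (1/3) * 23 * 4.4^2
= 0.333333 * 23 * 19.36
= 148.4267 kg*m^2


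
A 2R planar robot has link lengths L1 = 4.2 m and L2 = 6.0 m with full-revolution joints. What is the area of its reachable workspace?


r_max = L1 + L2 = 10.2 m
r_min = |L1 - L2| = 1.8 m
Area = pi*(r_max^2 - r_min^2)
= pi*(104.04 - 3.24)
= pi * 100.8
= 316.6725 m^2


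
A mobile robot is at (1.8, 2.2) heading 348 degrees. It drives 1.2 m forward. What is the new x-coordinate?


x_new = x0 + d*cos(theta)
= 1.8 + 1.2*cos(348)
= 1.8 + 1.1738
= 2.9738


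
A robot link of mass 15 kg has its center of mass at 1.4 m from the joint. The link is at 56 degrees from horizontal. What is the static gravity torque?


tau = m*g*L*cos(angle)
= 15 * 9.81 * 1.4 * cos(56 deg)
= 15 * 9.81 * 1.4 * 0.5592
= 115.1993 Nm


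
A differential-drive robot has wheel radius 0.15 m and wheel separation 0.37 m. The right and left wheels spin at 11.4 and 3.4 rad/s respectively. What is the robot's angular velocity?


vR = r*wR = 0.15*11.4 = 1.71 m/s
vL = r*wL = 0.15*3.4 = 0.51 m/s
v = (vR+vL)/2 = 1.11 m/s
omega = (vR-vL)/L = 3.2432 rad/s
angular velocity = 3.2432 rad/s


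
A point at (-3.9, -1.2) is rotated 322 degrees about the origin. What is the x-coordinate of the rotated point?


x' = x*cos(theta) - y*sin(theta)
cos(322 deg) = 0.788, sin(322 deg) = -0.6157
x' = -3.9 * 0.788 - -1.2 * -0.6157
= -3.0732 - 0.7388
= -3.812


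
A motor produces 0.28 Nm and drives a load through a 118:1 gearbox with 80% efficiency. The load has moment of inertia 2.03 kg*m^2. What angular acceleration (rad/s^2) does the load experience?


tau_out = tau_motor * N * eta
= 0.28 * 118 * 0.8 = 26.432 Nm
alpha = tau_out / I = 26.432 / 2.03
= 13.0207 rad/s^2


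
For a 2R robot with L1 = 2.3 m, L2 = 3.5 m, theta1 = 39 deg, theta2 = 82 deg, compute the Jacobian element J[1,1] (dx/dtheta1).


J[1,1] = -L1*sin(t1) - L2*sin(t1+t2)
= -2.3*sin(39) - 3.5*sin(121)
= -4.4475


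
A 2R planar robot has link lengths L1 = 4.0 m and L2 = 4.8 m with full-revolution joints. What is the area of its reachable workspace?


r_max = L1 + L2 = 8.8 m
r_min = |L1 - L2| = 0.8 m
Area = pi*(r_max^2 - r_min^2)
= pi*(77.44 - 0.64)
= pi * 76.8
= 241.2743 m^2


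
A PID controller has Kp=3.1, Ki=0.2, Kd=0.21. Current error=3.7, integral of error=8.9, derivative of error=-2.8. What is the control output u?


u = Kp*e + Ki*int(e) + Kd*de/dt
= 3.1*3.7 + 0.2*8.9 + 0.21*(-2.8)
= 11.47 + 1.78 + -0.588
= 12.662


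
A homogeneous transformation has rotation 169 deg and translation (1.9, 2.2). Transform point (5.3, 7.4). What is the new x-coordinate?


x' = cos(theta)*px - sin(theta)*py + tx
= -0.9816*5.3 - 0.1908*7.4 + 1.9
= -4.7146


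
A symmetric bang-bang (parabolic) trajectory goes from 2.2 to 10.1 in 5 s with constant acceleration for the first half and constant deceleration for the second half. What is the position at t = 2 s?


Symmetric rest-to-rest: each phase covers (pf-p0)/2 in time T/2. 0.5*a*(T/2)^2 = (pf-p0)/2 => a = 4*(pf-p0)/T^2
a = 4*(10.1-2.2)/5^2 = 1.264
t = 2 is in the acceleration phase (t <= T/2).
p = p0 + 0.5*a*t^2 = 2.2 + 0.5*1.264*2^2
= 4.728


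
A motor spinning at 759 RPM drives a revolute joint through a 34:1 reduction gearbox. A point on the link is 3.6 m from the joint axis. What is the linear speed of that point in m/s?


omega_motor = 759 * 2*pi/60 = 79.4823 rad/s
omega_joint = omega_motor / 34 = 2.3377 rad/s
v = omega_joint * r = 2.3377 * 3.6
= 8.4158 m/s


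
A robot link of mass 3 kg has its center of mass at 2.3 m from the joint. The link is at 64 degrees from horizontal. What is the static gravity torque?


tau = m*g*L*cos(angle)
= 3 * 9.81 * 2.3 * cos(64 deg)
= 3 * 9.81 * 2.3 * 0.4384
= 29.6729 Nm


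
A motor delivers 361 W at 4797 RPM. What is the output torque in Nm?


omega = 4797 * 2*pi/60 = 502.3407 rad/s
tau = P / omega = 361 / 502.3407
= 0.7186 Nm


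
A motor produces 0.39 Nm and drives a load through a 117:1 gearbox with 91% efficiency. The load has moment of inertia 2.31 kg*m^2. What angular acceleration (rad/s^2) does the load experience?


tau_out = tau_motor * N * eta
= 0.39 * 117 * 0.91 = 41.5233 Nm
alpha = tau_out / I = 41.5233 / 2.31
= 17.9755 rad/s^2


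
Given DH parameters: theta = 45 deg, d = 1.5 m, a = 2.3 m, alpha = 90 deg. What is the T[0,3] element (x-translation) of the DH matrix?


T[0,3] = a * cos(theta)
= 2.3 * cos(45 deg)
= 2.3 * 0.7071
= 1.6263


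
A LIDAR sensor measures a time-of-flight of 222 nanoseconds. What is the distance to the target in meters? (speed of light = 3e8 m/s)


tof = 222 ns = 2.22e-07 s
dist = c * tof / 2
= 3e8 * 2.22e-07 / 2
= 33.3 m


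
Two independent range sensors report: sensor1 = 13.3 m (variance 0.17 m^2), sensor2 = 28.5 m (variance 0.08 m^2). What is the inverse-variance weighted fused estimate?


w1 = (1/var1) / (1/var1 + 1/var2)
   = 5.8824 / (5.8824 + 12.5) = 0.32
w2 = 1 - w1 = 0.68
fused = w1*s1 + w2*s2 = 4.256 + 19.38
= 23.636 m


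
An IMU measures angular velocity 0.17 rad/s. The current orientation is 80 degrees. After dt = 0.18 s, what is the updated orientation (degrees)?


delta_theta = w * dt = 0.17 * 0.18 = 0.0306 rad
= 1.7533 deg
theta_new = 80 + 1.7533 = 81.7533 deg


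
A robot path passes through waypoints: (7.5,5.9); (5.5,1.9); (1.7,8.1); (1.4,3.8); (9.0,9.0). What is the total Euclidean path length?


Segment lengths:
  seg1 = sqrt((-2.0)^2 + (-4.0)^2) = 4.4721
  seg2 = sqrt((-3.8)^2 + (6.2)^2) = 7.2719
  seg3 = sqrt((-0.3)^2 + (-4.3)^2) = 4.3105
  seg4 = sqrt((7.6)^2 + (5.2)^2) = 9.2087
Total = 25.2631


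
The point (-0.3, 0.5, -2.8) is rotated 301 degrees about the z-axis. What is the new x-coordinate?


Rotation about z-axis: x' = x*cos(theta) - y*sin(theta)
= -0.3 * 0.515 - 0.5 * -0.8572
= 0.2741


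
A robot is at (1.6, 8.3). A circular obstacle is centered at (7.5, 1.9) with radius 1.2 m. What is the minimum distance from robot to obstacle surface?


center_dist = sqrt((1.6-7.5)^2 + (8.3-1.9)^2)
= sqrt(34.81 + 40.96)
= 8.7046
min_dist = center_dist - radius = 8.7046 - 1.2 = 7.5046 m


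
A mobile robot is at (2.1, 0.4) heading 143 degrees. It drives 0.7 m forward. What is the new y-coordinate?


y_new = y0 + d*sin(theta)
= 0.4 + 0.7*sin(143)
= 0.4 + 0.4213
= 0.8213


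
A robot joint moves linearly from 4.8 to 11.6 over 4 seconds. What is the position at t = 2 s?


s = t/T = 2/4 = 0.5
p(t) = p0 + (pf-p0)*s
= 4.8 + (11.6 - 4.8) * 0.5
= 8.2


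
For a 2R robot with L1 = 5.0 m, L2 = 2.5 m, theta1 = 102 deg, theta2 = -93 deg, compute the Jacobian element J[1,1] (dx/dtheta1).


J[1,1] = -L1*sin(t1) - L2*sin(t1+t2)
= -5.0*sin(102) - 2.5*sin(9)
= -5.2818


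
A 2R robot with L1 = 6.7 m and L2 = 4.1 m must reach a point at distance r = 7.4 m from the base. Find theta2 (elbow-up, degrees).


cos(theta2) = (r^2 - L1^2 - L2^2) / (2*L1*L2)
cos(theta2) = (54.76 - 44.89 - 16.81) / 54.94
cos(theta2) = -0.12632
theta2 = 97.257 degrees


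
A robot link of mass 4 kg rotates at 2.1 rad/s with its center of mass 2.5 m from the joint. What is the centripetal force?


F = m * omega^2 * r
= 4 * 2.1^2 * 2.5
= 4 * 4.41 * 2.5
= 44.1 N


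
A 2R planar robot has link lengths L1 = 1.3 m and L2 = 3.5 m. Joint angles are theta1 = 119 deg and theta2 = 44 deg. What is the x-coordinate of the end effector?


Convert angles to radians: theta1 = 2.0769, theta2 = 0.7679
x = L1*cos(theta1) + L2*cos(theta1+theta2)
x = -0.6303 + -3.3471
x = -3.9773


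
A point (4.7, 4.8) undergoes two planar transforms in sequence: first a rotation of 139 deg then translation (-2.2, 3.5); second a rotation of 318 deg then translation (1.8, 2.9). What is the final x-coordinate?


After transform 1:
x1 = cos(139)*4.7 - sin(139)*4.8 + -2.2 = -8.8962
y1 = sin(139)*4.7 + cos(139)*4.8 + 3.5 = 2.9609
After transform 2:
x2 = cos(318)*-8.8962 - sin(318)*2.9609 + 1.8
= -2.83


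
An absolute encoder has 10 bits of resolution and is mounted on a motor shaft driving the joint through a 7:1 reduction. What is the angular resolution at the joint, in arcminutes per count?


counts = 2^10 = 1024
effective counts at joint = 1024 * 7 = 7168
resolution = 360*60 / 7168
= 3.0134 arcmin/count


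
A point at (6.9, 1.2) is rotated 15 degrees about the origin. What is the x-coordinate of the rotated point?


x' = x*cos(theta) - y*sin(theta)
cos(15 deg) = 0.9659, sin(15 deg) = 0.2588
x' = 6.9 * 0.9659 - 1.2 * 0.2588
= 6.6649 - 0.3106
= 6.3543


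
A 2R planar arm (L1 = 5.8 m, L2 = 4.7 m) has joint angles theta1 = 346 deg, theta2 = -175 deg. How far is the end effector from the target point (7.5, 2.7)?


End effector via forward kinematics:
x = L1*cos(t1) + L2*cos(t1+t2) = 0.9856
y = L1*sin(t1) + L2*sin(t1+t2) = -0.6679
Distance to target:
d = sqrt((7.5 - 0.9856)^2 + (2.7 - -0.6679)^2)
= sqrt(42.4377 + 11.3428)
= 7.3335 m


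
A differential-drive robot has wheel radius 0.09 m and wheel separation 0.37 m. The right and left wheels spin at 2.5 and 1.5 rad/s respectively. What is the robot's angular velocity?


vR = r*wR = 0.09*2.5 = 0.225 m/s
vL = r*wL = 0.09*1.5 = 0.135 m/s
v = (vR+vL)/2 = 0.18 m/s
omega = (vR-vL)/L = 0.2432 rad/s
angular velocity = 0.2432 rad/s


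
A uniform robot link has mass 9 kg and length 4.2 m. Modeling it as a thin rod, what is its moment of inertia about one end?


I = (1/3) * m * L^2
= (1/3) * 9 * 4.2^2
= 0.333333 * 9 * 17.64
= 52.92 kg*m^2


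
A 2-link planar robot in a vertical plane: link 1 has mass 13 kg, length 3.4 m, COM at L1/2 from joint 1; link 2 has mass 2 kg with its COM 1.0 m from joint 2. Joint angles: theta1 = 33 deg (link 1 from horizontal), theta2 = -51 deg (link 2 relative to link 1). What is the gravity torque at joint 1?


Horizontal distance from joint 1 to link-1 COM:
  x_c1 = (L1/2)*cos(t1) = 1.7 * 0.8387 = 1.4257 m
Horizontal distance from joint 1 to link-2 COM:
  x_c2 = L1*cos(t1) + Lc2*cos(t1+t2)
       = 3.4*0.8387 + 1.0*0.9511 = 3.8025 m
tau1 = m1*g*x_c1 + m2*g*x_c2
     = 13*9.81*1.4257 + 2*9.81*3.8025
     = 181.8246 + 74.6058
     = 256.4304 Nm


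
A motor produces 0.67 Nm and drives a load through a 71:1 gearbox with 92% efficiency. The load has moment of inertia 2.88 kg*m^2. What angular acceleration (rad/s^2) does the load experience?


tau_out = tau_motor * N * eta
= 0.67 * 71 * 0.92 = 43.7644 Nm
alpha = tau_out / I = 43.7644 / 2.88
= 15.196 rad/s^2


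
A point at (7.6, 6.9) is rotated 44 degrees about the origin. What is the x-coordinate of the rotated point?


x' = x*cos(theta) - y*sin(theta)
cos(44 deg) = 0.7193, sin(44 deg) = 0.6947
x' = 7.6 * 0.7193 - 6.9 * 0.6947
= 5.467 - 4.7931
= 0.6738


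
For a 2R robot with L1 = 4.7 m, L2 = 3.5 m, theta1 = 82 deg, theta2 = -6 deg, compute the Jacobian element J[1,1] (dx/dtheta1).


J[1,1] = -L1*sin(t1) - L2*sin(t1+t2)
= -4.7*sin(82) - 3.5*sin(76)
= -8.0503


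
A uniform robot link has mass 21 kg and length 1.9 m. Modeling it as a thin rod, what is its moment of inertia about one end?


I = (1/3) * m * L^2
= (1/3) * 21 * 1.9^2
= 0.333333 * 21 * 3.61
= 25.27 kg*m^2


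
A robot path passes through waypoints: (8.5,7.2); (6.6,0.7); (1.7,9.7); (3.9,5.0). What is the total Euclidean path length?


Segment lengths:
  seg1 = sqrt((-1.9)^2 + (-6.5)^2) = 6.772
  seg2 = sqrt((-4.9)^2 + (9.0)^2) = 10.2474
  seg3 = sqrt((2.2)^2 + (-4.7)^2) = 5.1894
Total = 22.2089


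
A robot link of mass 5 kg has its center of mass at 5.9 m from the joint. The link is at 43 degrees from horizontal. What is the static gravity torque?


tau = m*g*L*cos(angle)
= 5 * 9.81 * 5.9 * cos(43 deg)
= 5 * 9.81 * 5.9 * 0.7314
= 211.6501 Nm


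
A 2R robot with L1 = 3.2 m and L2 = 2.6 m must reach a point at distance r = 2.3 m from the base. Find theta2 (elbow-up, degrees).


cos(theta2) = (r^2 - L1^2 - L2^2) / (2*L1*L2)
cos(theta2) = (5.29 - 10.24 - 6.76) / 16.64
cos(theta2) = -0.703726
theta2 = 134.7267 degrees


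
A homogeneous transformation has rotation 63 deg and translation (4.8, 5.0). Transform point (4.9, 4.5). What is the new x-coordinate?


x' = cos(theta)*px - sin(theta)*py + tx
= 0.454*4.9 - 0.891*4.5 + 4.8
= 3.015


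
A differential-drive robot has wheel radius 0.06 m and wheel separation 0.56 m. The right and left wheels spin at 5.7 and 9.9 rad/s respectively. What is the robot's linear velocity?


vR = r*wR = 0.06*5.7 = 0.342 m/s
vL = r*wL = 0.06*9.9 = 0.594 m/s
v = (vR+vL)/2 = 0.468 m/s
omega = (vR-vL)/L = -0.45 rad/s
linear velocity = 0.468 m/s
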